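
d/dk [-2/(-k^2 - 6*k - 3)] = 4*(-k - 3)/(k^2 + 6*k + 3)^2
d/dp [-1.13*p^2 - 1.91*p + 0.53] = -2.26*p - 1.91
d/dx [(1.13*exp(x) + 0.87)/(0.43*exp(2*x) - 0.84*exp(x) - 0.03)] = (-0.4859*exp(2*x) - 0.7482*exp(x) + 0.6969)*exp(x)/(0.1849*exp(4*x) - 0.7224*exp(3*x) + 0.6798*exp(2*x) + 0.0504*exp(x) + 0.0009)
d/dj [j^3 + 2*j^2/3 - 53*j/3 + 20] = 3*j^2 + 4*j/3 - 53/3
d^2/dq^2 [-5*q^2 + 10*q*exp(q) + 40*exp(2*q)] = 10*q*exp(q) + 160*exp(2*q) + 20*exp(q) - 10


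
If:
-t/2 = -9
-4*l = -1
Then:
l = 1/4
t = 18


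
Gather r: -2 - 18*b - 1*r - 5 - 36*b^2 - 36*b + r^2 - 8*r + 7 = -36*b^2 - 54*b + r^2 - 9*r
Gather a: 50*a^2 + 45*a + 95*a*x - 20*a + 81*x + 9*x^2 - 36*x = 50*a^2 + a*(95*x + 25) + 9*x^2 + 45*x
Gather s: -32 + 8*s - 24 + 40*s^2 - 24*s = 40*s^2 - 16*s - 56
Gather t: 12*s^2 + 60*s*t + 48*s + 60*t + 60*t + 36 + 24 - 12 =12*s^2 + 48*s + t*(60*s + 120) + 48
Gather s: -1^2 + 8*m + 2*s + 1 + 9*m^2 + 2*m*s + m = 9*m^2 + 9*m + s*(2*m + 2)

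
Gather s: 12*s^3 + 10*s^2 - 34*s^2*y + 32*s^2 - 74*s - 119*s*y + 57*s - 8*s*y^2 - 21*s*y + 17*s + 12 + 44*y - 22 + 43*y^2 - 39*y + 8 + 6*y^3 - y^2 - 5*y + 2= 12*s^3 + s^2*(42 - 34*y) + s*(-8*y^2 - 140*y) + 6*y^3 + 42*y^2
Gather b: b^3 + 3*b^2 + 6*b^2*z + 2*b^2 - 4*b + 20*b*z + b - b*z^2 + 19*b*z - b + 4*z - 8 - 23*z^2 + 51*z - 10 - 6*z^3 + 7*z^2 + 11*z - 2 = b^3 + b^2*(6*z + 5) + b*(-z^2 + 39*z - 4) - 6*z^3 - 16*z^2 + 66*z - 20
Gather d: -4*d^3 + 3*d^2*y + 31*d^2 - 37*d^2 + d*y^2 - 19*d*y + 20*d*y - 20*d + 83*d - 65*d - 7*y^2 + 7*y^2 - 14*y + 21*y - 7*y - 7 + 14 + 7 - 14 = -4*d^3 + d^2*(3*y - 6) + d*(y^2 + y - 2)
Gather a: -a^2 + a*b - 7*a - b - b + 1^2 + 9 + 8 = -a^2 + a*(b - 7) - 2*b + 18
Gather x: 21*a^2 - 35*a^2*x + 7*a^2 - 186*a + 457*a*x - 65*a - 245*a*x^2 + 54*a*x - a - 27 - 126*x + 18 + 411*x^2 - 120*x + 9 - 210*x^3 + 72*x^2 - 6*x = 28*a^2 - 252*a - 210*x^3 + x^2*(483 - 245*a) + x*(-35*a^2 + 511*a - 252)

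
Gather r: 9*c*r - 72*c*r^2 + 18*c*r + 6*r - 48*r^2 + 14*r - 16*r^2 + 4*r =r^2*(-72*c - 64) + r*(27*c + 24)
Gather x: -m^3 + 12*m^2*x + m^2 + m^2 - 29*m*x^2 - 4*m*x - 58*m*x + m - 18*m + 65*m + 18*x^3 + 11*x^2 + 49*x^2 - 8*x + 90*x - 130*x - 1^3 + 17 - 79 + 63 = -m^3 + 2*m^2 + 48*m + 18*x^3 + x^2*(60 - 29*m) + x*(12*m^2 - 62*m - 48)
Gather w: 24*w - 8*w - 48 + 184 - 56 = 16*w + 80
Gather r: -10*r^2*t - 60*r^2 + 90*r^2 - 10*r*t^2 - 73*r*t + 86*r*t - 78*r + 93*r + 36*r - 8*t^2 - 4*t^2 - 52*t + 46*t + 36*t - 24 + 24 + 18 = r^2*(30 - 10*t) + r*(-10*t^2 + 13*t + 51) - 12*t^2 + 30*t + 18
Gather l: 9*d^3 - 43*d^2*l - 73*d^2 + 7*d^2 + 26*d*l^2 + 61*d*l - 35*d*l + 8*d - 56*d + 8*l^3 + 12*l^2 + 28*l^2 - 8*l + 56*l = 9*d^3 - 66*d^2 - 48*d + 8*l^3 + l^2*(26*d + 40) + l*(-43*d^2 + 26*d + 48)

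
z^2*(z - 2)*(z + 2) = z^4 - 4*z^2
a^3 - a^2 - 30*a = a*(a - 6)*(a + 5)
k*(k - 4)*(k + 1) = k^3 - 3*k^2 - 4*k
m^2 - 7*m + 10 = (m - 5)*(m - 2)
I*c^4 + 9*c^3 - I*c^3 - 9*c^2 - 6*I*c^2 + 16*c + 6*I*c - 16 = (c - 8*I)*(c - 2*I)*(c + I)*(I*c - I)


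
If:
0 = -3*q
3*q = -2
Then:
No Solution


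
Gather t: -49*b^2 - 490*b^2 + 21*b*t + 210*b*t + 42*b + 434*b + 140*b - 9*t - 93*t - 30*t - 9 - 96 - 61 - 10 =-539*b^2 + 616*b + t*(231*b - 132) - 176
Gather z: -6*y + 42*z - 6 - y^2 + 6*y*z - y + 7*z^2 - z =-y^2 - 7*y + 7*z^2 + z*(6*y + 41) - 6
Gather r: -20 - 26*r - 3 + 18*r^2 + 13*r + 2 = 18*r^2 - 13*r - 21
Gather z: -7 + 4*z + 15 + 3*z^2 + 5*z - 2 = 3*z^2 + 9*z + 6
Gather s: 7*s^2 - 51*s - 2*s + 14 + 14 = 7*s^2 - 53*s + 28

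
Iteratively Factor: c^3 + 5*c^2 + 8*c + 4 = (c + 2)*(c^2 + 3*c + 2) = (c + 2)^2*(c + 1)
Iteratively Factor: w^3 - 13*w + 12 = (w + 4)*(w^2 - 4*w + 3) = (w - 1)*(w + 4)*(w - 3)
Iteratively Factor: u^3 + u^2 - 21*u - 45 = (u + 3)*(u^2 - 2*u - 15) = (u - 5)*(u + 3)*(u + 3)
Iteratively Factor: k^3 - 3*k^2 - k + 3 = (k - 1)*(k^2 - 2*k - 3) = (k - 1)*(k + 1)*(k - 3)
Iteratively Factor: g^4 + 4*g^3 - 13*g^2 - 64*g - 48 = (g - 4)*(g^3 + 8*g^2 + 19*g + 12) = (g - 4)*(g + 4)*(g^2 + 4*g + 3) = (g - 4)*(g + 3)*(g + 4)*(g + 1)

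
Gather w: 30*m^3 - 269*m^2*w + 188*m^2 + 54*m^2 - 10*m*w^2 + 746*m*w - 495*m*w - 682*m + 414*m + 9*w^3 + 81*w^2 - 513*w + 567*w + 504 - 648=30*m^3 + 242*m^2 - 268*m + 9*w^3 + w^2*(81 - 10*m) + w*(-269*m^2 + 251*m + 54) - 144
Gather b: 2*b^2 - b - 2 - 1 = 2*b^2 - b - 3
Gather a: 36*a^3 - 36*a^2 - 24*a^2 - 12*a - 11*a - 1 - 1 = 36*a^3 - 60*a^2 - 23*a - 2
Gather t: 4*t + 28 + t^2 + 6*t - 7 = t^2 + 10*t + 21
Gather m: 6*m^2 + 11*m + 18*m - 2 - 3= 6*m^2 + 29*m - 5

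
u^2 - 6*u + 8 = (u - 4)*(u - 2)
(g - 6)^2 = g^2 - 12*g + 36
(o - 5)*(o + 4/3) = o^2 - 11*o/3 - 20/3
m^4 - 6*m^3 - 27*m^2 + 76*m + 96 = (m - 8)*(m - 3)*(m + 1)*(m + 4)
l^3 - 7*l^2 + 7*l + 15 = (l - 5)*(l - 3)*(l + 1)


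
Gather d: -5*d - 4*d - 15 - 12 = -9*d - 27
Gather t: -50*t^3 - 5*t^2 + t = -50*t^3 - 5*t^2 + t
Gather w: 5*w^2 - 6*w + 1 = 5*w^2 - 6*w + 1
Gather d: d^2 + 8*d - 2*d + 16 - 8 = d^2 + 6*d + 8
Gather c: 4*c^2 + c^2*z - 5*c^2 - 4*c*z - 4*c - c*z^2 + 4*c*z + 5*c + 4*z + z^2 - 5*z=c^2*(z - 1) + c*(1 - z^2) + z^2 - z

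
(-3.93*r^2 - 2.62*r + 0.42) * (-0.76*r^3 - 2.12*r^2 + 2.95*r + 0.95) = 2.9868*r^5 + 10.3228*r^4 - 6.3583*r^3 - 12.3529*r^2 - 1.25*r + 0.399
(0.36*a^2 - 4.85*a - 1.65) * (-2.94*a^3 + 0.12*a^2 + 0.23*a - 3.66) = -1.0584*a^5 + 14.3022*a^4 + 4.3518*a^3 - 2.6311*a^2 + 17.3715*a + 6.039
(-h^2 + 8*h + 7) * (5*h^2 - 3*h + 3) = -5*h^4 + 43*h^3 + 8*h^2 + 3*h + 21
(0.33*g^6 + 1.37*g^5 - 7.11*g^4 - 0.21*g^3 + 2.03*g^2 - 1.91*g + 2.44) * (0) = 0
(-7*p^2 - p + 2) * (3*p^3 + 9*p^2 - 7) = -21*p^5 - 66*p^4 - 3*p^3 + 67*p^2 + 7*p - 14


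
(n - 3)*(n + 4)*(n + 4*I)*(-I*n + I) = -I*n^4 + 4*n^3 + 13*I*n^2 - 52*n - 12*I*n + 48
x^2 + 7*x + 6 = (x + 1)*(x + 6)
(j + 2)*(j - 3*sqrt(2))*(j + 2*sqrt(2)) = j^3 - sqrt(2)*j^2 + 2*j^2 - 12*j - 2*sqrt(2)*j - 24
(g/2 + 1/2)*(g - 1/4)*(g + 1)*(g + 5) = g^4/2 + 27*g^3/8 + 37*g^2/8 + 9*g/8 - 5/8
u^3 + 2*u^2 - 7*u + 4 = (u - 1)^2*(u + 4)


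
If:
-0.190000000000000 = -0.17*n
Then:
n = 1.12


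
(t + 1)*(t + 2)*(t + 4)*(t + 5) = t^4 + 12*t^3 + 49*t^2 + 78*t + 40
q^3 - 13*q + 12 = (q - 3)*(q - 1)*(q + 4)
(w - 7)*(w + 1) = w^2 - 6*w - 7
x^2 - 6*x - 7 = (x - 7)*(x + 1)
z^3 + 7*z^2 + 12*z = z*(z + 3)*(z + 4)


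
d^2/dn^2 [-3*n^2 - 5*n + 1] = -6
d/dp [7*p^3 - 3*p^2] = 3*p*(7*p - 2)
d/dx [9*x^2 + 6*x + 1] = 18*x + 6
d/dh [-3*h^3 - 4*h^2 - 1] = h*(-9*h - 8)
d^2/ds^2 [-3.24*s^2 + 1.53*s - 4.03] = -6.48000000000000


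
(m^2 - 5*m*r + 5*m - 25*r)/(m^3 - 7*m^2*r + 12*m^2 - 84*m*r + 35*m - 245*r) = (-m + 5*r)/(-m^2 + 7*m*r - 7*m + 49*r)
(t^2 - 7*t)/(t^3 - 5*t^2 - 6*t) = (7 - t)/(-t^2 + 5*t + 6)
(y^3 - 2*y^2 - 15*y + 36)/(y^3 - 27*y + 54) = (y + 4)/(y + 6)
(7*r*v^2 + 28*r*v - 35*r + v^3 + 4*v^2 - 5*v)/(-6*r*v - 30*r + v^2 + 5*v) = (-7*r*v + 7*r - v^2 + v)/(6*r - v)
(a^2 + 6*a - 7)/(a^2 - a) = (a + 7)/a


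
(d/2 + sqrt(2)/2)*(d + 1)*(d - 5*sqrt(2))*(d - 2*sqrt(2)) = d^4/2 - 3*sqrt(2)*d^3 + d^3/2 - 3*sqrt(2)*d^2 + 3*d^2 + 3*d + 10*sqrt(2)*d + 10*sqrt(2)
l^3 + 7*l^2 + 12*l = l*(l + 3)*(l + 4)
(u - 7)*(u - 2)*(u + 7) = u^3 - 2*u^2 - 49*u + 98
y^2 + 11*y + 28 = (y + 4)*(y + 7)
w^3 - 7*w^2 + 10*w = w*(w - 5)*(w - 2)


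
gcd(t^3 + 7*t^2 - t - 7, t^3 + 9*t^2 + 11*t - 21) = t^2 + 6*t - 7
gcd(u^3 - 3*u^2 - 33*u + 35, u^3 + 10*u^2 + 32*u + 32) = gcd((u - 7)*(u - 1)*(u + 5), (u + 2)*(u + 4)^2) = 1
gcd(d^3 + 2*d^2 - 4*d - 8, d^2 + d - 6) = d - 2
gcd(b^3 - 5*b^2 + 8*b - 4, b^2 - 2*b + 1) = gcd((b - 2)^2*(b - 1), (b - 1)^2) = b - 1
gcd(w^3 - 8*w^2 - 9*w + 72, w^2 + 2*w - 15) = w - 3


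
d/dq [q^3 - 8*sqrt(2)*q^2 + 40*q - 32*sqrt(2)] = 3*q^2 - 16*sqrt(2)*q + 40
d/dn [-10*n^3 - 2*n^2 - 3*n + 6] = -30*n^2 - 4*n - 3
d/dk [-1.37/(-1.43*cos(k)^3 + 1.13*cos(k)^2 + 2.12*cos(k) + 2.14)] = (5.8773*cos(k)^2 - 3.0962*cos(k) - 2.9044)*sin(k)/(-1.43*cos(k)^3 + 1.13*cos(k)^2 + 2.12*cos(k) + 2.14)^2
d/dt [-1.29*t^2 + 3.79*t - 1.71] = 3.79 - 2.58*t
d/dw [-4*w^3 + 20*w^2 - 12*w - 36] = -12*w^2 + 40*w - 12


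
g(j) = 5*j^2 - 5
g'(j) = 10*j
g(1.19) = 2.08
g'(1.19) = 11.90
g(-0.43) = -4.08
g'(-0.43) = -4.30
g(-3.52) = 56.95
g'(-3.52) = -35.20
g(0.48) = -3.85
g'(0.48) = 4.80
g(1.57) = 7.32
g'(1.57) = 15.70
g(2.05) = 16.01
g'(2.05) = 20.50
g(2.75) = 32.81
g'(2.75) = 27.50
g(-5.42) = 141.88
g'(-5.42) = -54.20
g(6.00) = 175.00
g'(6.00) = 60.00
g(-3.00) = 40.00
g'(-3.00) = -30.00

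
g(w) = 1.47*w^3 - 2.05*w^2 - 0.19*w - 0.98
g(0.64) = -1.56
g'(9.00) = 320.12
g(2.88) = 16.58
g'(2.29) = 13.55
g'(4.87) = 84.43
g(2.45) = 7.87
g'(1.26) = 1.65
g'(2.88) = 24.58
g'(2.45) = 16.24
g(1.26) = -1.53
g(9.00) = 902.89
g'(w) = 4.41*w^2 - 4.1*w - 0.19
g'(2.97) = 26.53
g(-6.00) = -391.16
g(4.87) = 119.26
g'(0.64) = -1.01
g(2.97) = 18.88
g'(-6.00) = 183.17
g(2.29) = 5.49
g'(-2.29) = 32.33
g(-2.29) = -28.95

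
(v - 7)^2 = v^2 - 14*v + 49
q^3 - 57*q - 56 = (q - 8)*(q + 1)*(q + 7)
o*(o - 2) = o^2 - 2*o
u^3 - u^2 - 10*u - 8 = (u - 4)*(u + 1)*(u + 2)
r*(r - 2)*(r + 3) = r^3 + r^2 - 6*r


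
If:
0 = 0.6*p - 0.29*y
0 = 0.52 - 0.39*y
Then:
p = 0.64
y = 1.33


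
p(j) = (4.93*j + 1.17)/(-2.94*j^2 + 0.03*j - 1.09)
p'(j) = (4.93*j + 1.17)*(5.88*j - 0.03)/(-2.94*j^2 + 0.03*j - 1.09)^2 + 4.93/(-2.94*j^2 + 0.03*j - 1.09)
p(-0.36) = 0.41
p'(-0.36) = -2.74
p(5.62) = -0.31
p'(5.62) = 0.06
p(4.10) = -0.42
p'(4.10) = 0.10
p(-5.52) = 0.29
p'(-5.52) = 0.05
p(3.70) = -0.47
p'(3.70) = 0.13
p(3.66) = -0.48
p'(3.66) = 0.13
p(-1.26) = 0.87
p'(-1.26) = 0.27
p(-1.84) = 0.71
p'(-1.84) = 0.25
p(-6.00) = 0.27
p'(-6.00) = 0.04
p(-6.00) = 0.27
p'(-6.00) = 0.04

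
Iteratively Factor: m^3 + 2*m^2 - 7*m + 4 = (m - 1)*(m^2 + 3*m - 4) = (m - 1)^2*(m + 4)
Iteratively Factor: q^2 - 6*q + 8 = (q - 4)*(q - 2)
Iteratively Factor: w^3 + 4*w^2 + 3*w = (w)*(w^2 + 4*w + 3) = w*(w + 3)*(w + 1)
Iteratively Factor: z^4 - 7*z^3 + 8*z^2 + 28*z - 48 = (z - 2)*(z^3 - 5*z^2 - 2*z + 24) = (z - 2)*(z + 2)*(z^2 - 7*z + 12) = (z - 4)*(z - 2)*(z + 2)*(z - 3)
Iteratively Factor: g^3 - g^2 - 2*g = (g)*(g^2 - g - 2) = g*(g - 2)*(g + 1)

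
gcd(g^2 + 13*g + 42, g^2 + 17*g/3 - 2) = g + 6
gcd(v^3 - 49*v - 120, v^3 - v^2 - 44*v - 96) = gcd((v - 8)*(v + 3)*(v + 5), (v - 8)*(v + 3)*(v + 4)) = v^2 - 5*v - 24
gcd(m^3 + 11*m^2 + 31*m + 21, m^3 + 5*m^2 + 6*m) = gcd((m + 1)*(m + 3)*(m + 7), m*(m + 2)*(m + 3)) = m + 3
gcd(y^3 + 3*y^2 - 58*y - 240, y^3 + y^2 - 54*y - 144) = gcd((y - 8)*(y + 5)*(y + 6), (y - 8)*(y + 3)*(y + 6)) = y^2 - 2*y - 48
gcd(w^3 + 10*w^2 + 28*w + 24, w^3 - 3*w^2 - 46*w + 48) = w + 6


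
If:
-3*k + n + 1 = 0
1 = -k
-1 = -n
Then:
No Solution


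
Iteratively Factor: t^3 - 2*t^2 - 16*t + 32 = (t + 4)*(t^2 - 6*t + 8) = (t - 4)*(t + 4)*(t - 2)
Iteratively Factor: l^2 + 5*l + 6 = (l + 3)*(l + 2)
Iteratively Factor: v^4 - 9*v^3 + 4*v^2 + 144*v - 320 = (v + 4)*(v^3 - 13*v^2 + 56*v - 80) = (v - 4)*(v + 4)*(v^2 - 9*v + 20) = (v - 5)*(v - 4)*(v + 4)*(v - 4)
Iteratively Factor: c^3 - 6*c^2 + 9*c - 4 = (c - 4)*(c^2 - 2*c + 1) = (c - 4)*(c - 1)*(c - 1)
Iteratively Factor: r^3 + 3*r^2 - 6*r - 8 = (r + 4)*(r^2 - r - 2) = (r + 1)*(r + 4)*(r - 2)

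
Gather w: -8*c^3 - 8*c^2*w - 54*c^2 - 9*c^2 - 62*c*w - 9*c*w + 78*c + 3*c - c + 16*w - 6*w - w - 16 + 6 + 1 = -8*c^3 - 63*c^2 + 80*c + w*(-8*c^2 - 71*c + 9) - 9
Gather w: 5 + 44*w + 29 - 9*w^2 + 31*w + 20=-9*w^2 + 75*w + 54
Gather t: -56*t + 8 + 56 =64 - 56*t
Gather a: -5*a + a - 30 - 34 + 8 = -4*a - 56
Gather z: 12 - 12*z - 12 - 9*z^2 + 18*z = -9*z^2 + 6*z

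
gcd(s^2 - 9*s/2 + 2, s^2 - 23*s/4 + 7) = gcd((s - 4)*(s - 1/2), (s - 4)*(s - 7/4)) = s - 4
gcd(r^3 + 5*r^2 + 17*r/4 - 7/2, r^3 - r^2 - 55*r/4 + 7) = r^2 + 3*r - 7/4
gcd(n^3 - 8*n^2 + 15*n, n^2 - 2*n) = n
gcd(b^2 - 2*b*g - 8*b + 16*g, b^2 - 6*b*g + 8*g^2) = b - 2*g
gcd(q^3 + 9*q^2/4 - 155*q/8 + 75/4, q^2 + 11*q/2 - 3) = q + 6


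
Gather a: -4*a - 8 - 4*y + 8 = -4*a - 4*y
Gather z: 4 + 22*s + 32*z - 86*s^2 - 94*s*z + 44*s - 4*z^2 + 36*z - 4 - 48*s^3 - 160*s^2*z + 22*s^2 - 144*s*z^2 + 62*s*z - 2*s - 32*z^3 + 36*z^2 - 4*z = -48*s^3 - 64*s^2 + 64*s - 32*z^3 + z^2*(32 - 144*s) + z*(-160*s^2 - 32*s + 64)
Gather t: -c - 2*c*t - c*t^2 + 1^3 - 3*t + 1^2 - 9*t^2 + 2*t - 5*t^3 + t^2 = -c - 5*t^3 + t^2*(-c - 8) + t*(-2*c - 1) + 2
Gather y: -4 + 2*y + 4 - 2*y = 0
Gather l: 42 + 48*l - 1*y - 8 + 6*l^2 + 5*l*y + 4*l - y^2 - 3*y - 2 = 6*l^2 + l*(5*y + 52) - y^2 - 4*y + 32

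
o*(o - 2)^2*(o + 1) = o^4 - 3*o^3 + 4*o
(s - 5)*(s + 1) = s^2 - 4*s - 5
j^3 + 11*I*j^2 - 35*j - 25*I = (j + I)*(j + 5*I)^2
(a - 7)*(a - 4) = a^2 - 11*a + 28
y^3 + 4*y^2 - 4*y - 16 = (y - 2)*(y + 2)*(y + 4)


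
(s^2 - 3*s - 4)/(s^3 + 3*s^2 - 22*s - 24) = 1/(s + 6)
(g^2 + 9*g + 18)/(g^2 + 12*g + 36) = (g + 3)/(g + 6)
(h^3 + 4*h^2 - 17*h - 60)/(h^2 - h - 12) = h + 5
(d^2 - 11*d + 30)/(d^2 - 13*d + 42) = (d - 5)/(d - 7)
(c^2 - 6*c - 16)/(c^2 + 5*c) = (c^2 - 6*c - 16)/(c*(c + 5))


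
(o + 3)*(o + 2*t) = o^2 + 2*o*t + 3*o + 6*t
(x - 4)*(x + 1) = x^2 - 3*x - 4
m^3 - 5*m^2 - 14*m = m*(m - 7)*(m + 2)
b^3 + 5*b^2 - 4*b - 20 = (b - 2)*(b + 2)*(b + 5)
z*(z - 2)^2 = z^3 - 4*z^2 + 4*z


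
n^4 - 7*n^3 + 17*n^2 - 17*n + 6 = (n - 3)*(n - 2)*(n - 1)^2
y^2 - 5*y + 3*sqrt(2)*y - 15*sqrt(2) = (y - 5)*(y + 3*sqrt(2))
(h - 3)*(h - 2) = h^2 - 5*h + 6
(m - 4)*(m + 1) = m^2 - 3*m - 4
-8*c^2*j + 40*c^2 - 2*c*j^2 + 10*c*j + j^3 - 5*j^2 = (-4*c + j)*(2*c + j)*(j - 5)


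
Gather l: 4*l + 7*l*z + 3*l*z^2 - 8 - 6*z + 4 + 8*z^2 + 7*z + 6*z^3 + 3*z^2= l*(3*z^2 + 7*z + 4) + 6*z^3 + 11*z^2 + z - 4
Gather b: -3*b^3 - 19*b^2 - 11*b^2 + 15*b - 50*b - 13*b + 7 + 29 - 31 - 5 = -3*b^3 - 30*b^2 - 48*b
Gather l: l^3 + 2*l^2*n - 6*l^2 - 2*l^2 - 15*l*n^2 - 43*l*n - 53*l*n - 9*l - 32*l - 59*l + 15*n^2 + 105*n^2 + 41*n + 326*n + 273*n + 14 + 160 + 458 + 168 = l^3 + l^2*(2*n - 8) + l*(-15*n^2 - 96*n - 100) + 120*n^2 + 640*n + 800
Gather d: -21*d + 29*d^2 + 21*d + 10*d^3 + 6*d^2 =10*d^3 + 35*d^2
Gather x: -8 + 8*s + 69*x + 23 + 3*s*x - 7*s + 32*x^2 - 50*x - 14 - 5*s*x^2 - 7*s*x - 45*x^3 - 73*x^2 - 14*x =s - 45*x^3 + x^2*(-5*s - 41) + x*(5 - 4*s) + 1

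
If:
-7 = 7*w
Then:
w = -1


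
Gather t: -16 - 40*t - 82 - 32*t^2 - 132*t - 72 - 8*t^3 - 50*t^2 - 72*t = -8*t^3 - 82*t^2 - 244*t - 170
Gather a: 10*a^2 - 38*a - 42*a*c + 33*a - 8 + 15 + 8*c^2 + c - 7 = 10*a^2 + a*(-42*c - 5) + 8*c^2 + c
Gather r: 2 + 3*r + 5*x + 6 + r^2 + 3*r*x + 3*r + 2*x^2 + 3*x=r^2 + r*(3*x + 6) + 2*x^2 + 8*x + 8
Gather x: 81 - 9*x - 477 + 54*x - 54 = 45*x - 450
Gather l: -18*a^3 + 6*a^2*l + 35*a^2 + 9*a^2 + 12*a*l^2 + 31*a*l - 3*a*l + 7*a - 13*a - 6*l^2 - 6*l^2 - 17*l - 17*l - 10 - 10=-18*a^3 + 44*a^2 - 6*a + l^2*(12*a - 12) + l*(6*a^2 + 28*a - 34) - 20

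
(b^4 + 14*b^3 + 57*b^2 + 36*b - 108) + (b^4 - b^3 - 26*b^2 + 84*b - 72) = 2*b^4 + 13*b^3 + 31*b^2 + 120*b - 180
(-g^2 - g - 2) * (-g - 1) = g^3 + 2*g^2 + 3*g + 2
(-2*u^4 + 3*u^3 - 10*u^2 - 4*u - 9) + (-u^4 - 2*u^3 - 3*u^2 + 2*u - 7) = -3*u^4 + u^3 - 13*u^2 - 2*u - 16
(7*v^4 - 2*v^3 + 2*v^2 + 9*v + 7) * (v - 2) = 7*v^5 - 16*v^4 + 6*v^3 + 5*v^2 - 11*v - 14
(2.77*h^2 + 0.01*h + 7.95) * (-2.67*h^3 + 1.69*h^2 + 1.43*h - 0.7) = -7.3959*h^5 + 4.6546*h^4 - 17.2485*h^3 + 11.5108*h^2 + 11.3615*h - 5.565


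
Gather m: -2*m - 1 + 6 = 5 - 2*m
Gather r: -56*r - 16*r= -72*r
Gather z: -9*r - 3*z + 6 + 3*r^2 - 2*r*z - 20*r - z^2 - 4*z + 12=3*r^2 - 29*r - z^2 + z*(-2*r - 7) + 18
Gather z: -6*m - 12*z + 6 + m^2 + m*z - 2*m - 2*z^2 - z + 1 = m^2 - 8*m - 2*z^2 + z*(m - 13) + 7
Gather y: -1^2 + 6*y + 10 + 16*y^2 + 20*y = 16*y^2 + 26*y + 9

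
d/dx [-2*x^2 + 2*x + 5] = 2 - 4*x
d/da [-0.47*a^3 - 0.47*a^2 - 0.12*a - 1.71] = -1.41*a^2 - 0.94*a - 0.12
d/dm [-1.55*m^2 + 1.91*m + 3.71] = 1.91 - 3.1*m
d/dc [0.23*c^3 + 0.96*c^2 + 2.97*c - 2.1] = 0.69*c^2 + 1.92*c + 2.97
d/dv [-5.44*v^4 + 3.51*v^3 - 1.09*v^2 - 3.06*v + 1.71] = -21.76*v^3 + 10.53*v^2 - 2.18*v - 3.06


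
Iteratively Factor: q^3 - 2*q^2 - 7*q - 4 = (q - 4)*(q^2 + 2*q + 1) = (q - 4)*(q + 1)*(q + 1)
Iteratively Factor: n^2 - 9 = (n + 3)*(n - 3)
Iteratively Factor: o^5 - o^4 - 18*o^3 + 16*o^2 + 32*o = (o - 2)*(o^4 + o^3 - 16*o^2 - 16*o) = (o - 2)*(o + 1)*(o^3 - 16*o) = o*(o - 2)*(o + 1)*(o^2 - 16) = o*(o - 2)*(o + 1)*(o + 4)*(o - 4)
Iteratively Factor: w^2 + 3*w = (w + 3)*(w)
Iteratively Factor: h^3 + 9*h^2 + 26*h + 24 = (h + 2)*(h^2 + 7*h + 12) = (h + 2)*(h + 3)*(h + 4)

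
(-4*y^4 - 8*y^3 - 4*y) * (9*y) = -36*y^5 - 72*y^4 - 36*y^2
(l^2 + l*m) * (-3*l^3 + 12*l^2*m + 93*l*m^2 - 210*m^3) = -3*l^5 + 9*l^4*m + 105*l^3*m^2 - 117*l^2*m^3 - 210*l*m^4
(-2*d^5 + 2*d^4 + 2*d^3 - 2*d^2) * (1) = -2*d^5 + 2*d^4 + 2*d^3 - 2*d^2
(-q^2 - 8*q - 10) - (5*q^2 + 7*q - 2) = -6*q^2 - 15*q - 8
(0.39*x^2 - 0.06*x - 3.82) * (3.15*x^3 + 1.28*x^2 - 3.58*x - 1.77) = 1.2285*x^5 + 0.3102*x^4 - 13.506*x^3 - 5.3651*x^2 + 13.7818*x + 6.7614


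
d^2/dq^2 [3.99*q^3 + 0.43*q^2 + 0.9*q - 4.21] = 23.94*q + 0.86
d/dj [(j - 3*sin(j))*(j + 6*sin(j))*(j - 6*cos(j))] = 6*j^2*sin(j) + 3*j^2*cos(j) + 3*j^2 + 6*j*sin(j) - 18*sqrt(2)*j*sin(2*j + pi/4) - 12*j*cos(j) - 27*sin(j) + 81*sin(3*j) + 9*sqrt(2)*cos(2*j + pi/4) - 9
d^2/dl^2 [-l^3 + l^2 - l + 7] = 2 - 6*l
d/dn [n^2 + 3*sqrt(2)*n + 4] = 2*n + 3*sqrt(2)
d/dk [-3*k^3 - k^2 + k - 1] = -9*k^2 - 2*k + 1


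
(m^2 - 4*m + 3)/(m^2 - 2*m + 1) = (m - 3)/(m - 1)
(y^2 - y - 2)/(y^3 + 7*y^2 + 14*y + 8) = (y - 2)/(y^2 + 6*y + 8)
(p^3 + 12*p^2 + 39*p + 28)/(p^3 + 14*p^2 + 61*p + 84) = (p + 1)/(p + 3)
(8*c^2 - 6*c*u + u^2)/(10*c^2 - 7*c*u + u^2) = (-4*c + u)/(-5*c + u)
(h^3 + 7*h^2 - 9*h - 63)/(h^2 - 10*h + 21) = (h^2 + 10*h + 21)/(h - 7)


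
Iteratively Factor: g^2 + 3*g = (g)*(g + 3)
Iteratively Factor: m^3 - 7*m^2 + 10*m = (m)*(m^2 - 7*m + 10) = m*(m - 2)*(m - 5)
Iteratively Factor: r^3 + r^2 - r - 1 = (r - 1)*(r^2 + 2*r + 1) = (r - 1)*(r + 1)*(r + 1)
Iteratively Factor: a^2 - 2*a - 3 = (a + 1)*(a - 3)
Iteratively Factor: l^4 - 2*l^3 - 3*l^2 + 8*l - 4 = (l - 1)*(l^3 - l^2 - 4*l + 4) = (l - 2)*(l - 1)*(l^2 + l - 2) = (l - 2)*(l - 1)^2*(l + 2)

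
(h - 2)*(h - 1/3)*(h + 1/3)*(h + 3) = h^4 + h^3 - 55*h^2/9 - h/9 + 2/3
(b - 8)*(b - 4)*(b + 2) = b^3 - 10*b^2 + 8*b + 64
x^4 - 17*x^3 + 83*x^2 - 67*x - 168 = (x - 8)*(x - 7)*(x - 3)*(x + 1)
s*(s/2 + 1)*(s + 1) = s^3/2 + 3*s^2/2 + s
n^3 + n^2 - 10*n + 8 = (n - 2)*(n - 1)*(n + 4)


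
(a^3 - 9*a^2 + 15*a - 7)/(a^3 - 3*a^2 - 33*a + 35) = (a - 1)/(a + 5)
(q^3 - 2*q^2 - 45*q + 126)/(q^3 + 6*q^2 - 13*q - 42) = (q - 6)/(q + 2)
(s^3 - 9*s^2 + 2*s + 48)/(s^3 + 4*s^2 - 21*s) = (s^2 - 6*s - 16)/(s*(s + 7))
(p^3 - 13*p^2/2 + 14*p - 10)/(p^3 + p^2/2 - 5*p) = (2*p^2 - 9*p + 10)/(p*(2*p + 5))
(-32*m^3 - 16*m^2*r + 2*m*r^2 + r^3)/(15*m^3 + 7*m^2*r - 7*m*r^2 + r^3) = (-32*m^3 - 16*m^2*r + 2*m*r^2 + r^3)/(15*m^3 + 7*m^2*r - 7*m*r^2 + r^3)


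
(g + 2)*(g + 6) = g^2 + 8*g + 12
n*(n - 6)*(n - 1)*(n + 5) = n^4 - 2*n^3 - 29*n^2 + 30*n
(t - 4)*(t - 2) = t^2 - 6*t + 8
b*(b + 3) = b^2 + 3*b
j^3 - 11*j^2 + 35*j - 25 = (j - 5)^2*(j - 1)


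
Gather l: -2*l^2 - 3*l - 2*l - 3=-2*l^2 - 5*l - 3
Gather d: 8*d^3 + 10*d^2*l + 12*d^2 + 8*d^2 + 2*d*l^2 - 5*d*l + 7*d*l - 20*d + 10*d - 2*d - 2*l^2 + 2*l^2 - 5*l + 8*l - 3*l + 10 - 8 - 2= 8*d^3 + d^2*(10*l + 20) + d*(2*l^2 + 2*l - 12)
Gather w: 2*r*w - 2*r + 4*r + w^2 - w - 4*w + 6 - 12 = 2*r + w^2 + w*(2*r - 5) - 6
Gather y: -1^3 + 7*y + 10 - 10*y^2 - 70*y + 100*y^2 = 90*y^2 - 63*y + 9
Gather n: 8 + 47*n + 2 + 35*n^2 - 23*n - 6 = 35*n^2 + 24*n + 4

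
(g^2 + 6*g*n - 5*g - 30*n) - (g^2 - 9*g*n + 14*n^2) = 15*g*n - 5*g - 14*n^2 - 30*n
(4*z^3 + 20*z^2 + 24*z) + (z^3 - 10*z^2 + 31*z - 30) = 5*z^3 + 10*z^2 + 55*z - 30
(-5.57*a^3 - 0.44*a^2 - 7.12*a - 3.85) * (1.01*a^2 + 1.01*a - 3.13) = -5.6257*a^5 - 6.0701*a^4 + 9.7985*a^3 - 9.7025*a^2 + 18.3971*a + 12.0505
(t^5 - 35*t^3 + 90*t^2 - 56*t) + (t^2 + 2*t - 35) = t^5 - 35*t^3 + 91*t^2 - 54*t - 35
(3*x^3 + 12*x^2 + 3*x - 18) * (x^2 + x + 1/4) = 3*x^5 + 15*x^4 + 63*x^3/4 - 12*x^2 - 69*x/4 - 9/2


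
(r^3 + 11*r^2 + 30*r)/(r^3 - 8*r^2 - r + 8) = r*(r^2 + 11*r + 30)/(r^3 - 8*r^2 - r + 8)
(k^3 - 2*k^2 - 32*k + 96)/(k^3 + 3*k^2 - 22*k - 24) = (k - 4)/(k + 1)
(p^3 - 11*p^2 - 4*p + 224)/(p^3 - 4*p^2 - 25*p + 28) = (p - 8)/(p - 1)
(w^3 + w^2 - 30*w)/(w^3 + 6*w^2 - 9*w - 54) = w*(w - 5)/(w^2 - 9)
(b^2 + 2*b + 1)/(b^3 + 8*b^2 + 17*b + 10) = (b + 1)/(b^2 + 7*b + 10)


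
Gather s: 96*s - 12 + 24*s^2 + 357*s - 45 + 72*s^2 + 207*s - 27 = 96*s^2 + 660*s - 84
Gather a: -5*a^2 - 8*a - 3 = -5*a^2 - 8*a - 3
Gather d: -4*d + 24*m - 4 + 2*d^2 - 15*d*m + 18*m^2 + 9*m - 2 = 2*d^2 + d*(-15*m - 4) + 18*m^2 + 33*m - 6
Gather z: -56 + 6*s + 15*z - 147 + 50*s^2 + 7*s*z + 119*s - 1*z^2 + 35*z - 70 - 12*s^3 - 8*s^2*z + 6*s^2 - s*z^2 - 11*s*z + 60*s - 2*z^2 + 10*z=-12*s^3 + 56*s^2 + 185*s + z^2*(-s - 3) + z*(-8*s^2 - 4*s + 60) - 273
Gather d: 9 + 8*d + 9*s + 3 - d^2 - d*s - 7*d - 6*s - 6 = -d^2 + d*(1 - s) + 3*s + 6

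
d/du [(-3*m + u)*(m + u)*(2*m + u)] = -7*m^2 + 3*u^2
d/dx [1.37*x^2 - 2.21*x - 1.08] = 2.74*x - 2.21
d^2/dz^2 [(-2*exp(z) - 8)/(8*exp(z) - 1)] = (-528*exp(z) - 66)*exp(z)/(512*exp(3*z) - 192*exp(2*z) + 24*exp(z) - 1)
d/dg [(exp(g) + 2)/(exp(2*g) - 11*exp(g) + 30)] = (-(exp(g) + 2)*(2*exp(g) - 11) + exp(2*g) - 11*exp(g) + 30)*exp(g)/(exp(2*g) - 11*exp(g) + 30)^2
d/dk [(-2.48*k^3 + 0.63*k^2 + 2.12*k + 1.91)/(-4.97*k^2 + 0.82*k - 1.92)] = (12.3256*k^4 - 4.0672*k^3 + 25.3378*k^2 + 16.5662*k - 5.6366)/(24.7009*k^4 - 8.1508*k^3 + 19.7572*k^2 - 3.1488*k + 3.6864)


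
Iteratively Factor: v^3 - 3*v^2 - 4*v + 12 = (v + 2)*(v^2 - 5*v + 6) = (v - 3)*(v + 2)*(v - 2)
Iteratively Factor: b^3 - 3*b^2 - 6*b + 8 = (b + 2)*(b^2 - 5*b + 4) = (b - 4)*(b + 2)*(b - 1)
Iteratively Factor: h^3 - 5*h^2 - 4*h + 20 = (h - 2)*(h^2 - 3*h - 10) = (h - 5)*(h - 2)*(h + 2)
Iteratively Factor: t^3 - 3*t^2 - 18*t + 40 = (t - 5)*(t^2 + 2*t - 8) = (t - 5)*(t - 2)*(t + 4)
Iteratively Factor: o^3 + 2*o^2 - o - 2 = (o + 2)*(o^2 - 1) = (o - 1)*(o + 2)*(o + 1)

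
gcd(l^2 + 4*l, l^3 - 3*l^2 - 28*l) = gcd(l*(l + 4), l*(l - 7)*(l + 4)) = l^2 + 4*l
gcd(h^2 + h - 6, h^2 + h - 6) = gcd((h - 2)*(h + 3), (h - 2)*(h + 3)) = h^2 + h - 6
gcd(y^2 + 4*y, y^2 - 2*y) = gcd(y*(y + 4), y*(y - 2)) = y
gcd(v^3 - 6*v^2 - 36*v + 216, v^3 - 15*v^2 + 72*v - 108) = v^2 - 12*v + 36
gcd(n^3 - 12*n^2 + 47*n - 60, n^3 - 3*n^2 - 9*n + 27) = n - 3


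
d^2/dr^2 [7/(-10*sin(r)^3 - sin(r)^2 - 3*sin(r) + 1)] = 7*(900*sin(r)^6 + 110*sin(r)^5 - 1136*sin(r)^4 - 61*sin(r)^3 - 173*sin(r)^2 - 75*sin(r) - 20)/(10*sin(r)^3 + sin(r)^2 + 3*sin(r) - 1)^3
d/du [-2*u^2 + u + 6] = 1 - 4*u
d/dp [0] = 0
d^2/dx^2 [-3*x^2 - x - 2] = -6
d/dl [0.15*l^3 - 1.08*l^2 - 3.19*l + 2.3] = 0.45*l^2 - 2.16*l - 3.19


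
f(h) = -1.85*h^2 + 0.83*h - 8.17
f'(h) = 0.83 - 3.7*h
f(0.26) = -8.08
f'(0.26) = -0.13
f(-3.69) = -36.42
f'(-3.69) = 14.48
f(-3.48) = -33.46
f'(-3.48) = 13.71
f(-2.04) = -17.56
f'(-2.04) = 8.38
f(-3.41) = -32.51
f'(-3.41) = 13.45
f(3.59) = -29.03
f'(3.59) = -12.45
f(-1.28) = -12.26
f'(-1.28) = 5.57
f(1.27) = -10.10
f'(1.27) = -3.87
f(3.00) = -22.33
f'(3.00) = -10.27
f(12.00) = -264.61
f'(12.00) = -43.57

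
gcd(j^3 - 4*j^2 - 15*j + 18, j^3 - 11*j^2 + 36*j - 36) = j - 6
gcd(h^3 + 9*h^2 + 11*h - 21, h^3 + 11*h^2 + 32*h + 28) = h + 7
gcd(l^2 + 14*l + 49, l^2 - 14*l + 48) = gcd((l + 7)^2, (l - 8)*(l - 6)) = 1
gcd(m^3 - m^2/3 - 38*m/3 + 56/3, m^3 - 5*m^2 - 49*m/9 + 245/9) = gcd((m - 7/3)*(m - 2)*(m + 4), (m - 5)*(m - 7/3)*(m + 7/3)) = m - 7/3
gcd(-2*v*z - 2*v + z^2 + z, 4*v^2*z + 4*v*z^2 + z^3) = 1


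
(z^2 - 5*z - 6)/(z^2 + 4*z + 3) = (z - 6)/(z + 3)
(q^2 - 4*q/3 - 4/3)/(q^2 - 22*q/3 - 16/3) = (q - 2)/(q - 8)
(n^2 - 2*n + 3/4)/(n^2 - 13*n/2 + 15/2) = (n - 1/2)/(n - 5)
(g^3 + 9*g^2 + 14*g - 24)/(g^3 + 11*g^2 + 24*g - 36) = (g + 4)/(g + 6)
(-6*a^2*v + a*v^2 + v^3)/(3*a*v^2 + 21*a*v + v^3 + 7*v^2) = (-2*a + v)/(v + 7)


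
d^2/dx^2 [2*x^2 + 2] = 4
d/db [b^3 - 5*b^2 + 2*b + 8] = 3*b^2 - 10*b + 2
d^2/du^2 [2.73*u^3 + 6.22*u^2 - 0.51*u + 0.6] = 16.38*u + 12.44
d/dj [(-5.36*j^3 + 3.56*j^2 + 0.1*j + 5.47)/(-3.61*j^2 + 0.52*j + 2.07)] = (19.3496*j^4 - 5.5744*j^3 - 31.0734*j^2 + 54.2318*j - 2.6374)/(13.0321*j^4 - 3.7544*j^3 - 14.675*j^2 + 2.1528*j + 4.2849)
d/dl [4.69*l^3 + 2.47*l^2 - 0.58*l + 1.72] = 14.07*l^2 + 4.94*l - 0.58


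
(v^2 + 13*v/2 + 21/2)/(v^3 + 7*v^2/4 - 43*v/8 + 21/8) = 4*(v + 3)/(4*v^2 - 7*v + 3)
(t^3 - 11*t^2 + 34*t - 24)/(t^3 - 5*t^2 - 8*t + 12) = (t - 4)/(t + 2)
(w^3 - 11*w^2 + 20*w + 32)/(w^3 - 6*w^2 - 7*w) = (w^2 - 12*w + 32)/(w*(w - 7))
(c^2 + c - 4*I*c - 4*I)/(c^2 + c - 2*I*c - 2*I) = (c - 4*I)/(c - 2*I)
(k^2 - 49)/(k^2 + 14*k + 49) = (k - 7)/(k + 7)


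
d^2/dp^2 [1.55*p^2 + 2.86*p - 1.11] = 3.10000000000000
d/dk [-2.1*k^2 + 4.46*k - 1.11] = 4.46 - 4.2*k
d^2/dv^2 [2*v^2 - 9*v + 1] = 4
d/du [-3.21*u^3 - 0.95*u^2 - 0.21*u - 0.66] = -9.63*u^2 - 1.9*u - 0.21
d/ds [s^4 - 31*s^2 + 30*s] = 4*s^3 - 62*s + 30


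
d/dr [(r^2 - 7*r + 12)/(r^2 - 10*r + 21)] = -3/(r^2 - 14*r + 49)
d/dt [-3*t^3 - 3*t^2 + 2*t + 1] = -9*t^2 - 6*t + 2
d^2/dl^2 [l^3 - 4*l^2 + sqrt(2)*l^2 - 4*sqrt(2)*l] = 6*l - 8 + 2*sqrt(2)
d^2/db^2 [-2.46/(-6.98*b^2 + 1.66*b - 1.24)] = (-239.704368*b^2 + 57.007056*b + 2.46*(13.96*b - 1.66)*(27.92*b - 3.32) - 42.583584)/(6.98*b^2 - 1.66*b + 1.24)^3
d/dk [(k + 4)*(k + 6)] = 2*k + 10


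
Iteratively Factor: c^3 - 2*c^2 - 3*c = (c - 3)*(c^2 + c) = (c - 3)*(c + 1)*(c)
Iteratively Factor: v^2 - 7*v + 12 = (v - 4)*(v - 3)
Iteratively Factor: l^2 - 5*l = (l)*(l - 5)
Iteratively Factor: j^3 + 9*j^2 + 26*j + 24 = (j + 3)*(j^2 + 6*j + 8) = (j + 3)*(j + 4)*(j + 2)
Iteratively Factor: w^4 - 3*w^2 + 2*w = (w + 2)*(w^3 - 2*w^2 + w) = (w - 1)*(w + 2)*(w^2 - w) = w*(w - 1)*(w + 2)*(w - 1)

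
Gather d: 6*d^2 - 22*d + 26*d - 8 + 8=6*d^2 + 4*d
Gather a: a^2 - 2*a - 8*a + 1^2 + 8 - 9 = a^2 - 10*a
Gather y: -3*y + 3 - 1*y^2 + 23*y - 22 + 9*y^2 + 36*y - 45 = 8*y^2 + 56*y - 64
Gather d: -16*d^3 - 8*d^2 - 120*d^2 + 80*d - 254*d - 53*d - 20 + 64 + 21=-16*d^3 - 128*d^2 - 227*d + 65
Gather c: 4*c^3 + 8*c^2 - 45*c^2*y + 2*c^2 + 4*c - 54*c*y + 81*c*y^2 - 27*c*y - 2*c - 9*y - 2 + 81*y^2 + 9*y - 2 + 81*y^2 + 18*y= 4*c^3 + c^2*(10 - 45*y) + c*(81*y^2 - 81*y + 2) + 162*y^2 + 18*y - 4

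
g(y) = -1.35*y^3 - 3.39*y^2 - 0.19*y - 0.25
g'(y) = -4.05*y^2 - 6.78*y - 0.19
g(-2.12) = -2.22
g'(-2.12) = -4.02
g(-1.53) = -3.06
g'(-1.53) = 0.70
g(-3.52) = 17.29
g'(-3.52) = -26.51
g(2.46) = -41.33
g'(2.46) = -41.38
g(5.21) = -284.18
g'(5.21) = -145.45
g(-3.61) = 19.77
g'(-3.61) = -28.49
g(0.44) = -1.10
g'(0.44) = -3.96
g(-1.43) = -2.96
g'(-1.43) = 1.22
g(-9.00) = 711.02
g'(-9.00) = -267.22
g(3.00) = -67.78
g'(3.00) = -56.98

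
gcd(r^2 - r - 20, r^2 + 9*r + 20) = r + 4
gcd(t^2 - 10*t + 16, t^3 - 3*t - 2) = t - 2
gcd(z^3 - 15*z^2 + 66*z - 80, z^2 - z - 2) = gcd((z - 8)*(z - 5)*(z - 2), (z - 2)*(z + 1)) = z - 2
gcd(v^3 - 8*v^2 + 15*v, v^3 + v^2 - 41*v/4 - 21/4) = v - 3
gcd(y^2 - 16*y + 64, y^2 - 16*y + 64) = y^2 - 16*y + 64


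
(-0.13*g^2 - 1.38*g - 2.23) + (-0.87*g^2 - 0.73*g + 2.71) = -1.0*g^2 - 2.11*g + 0.48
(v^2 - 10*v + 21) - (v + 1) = v^2 - 11*v + 20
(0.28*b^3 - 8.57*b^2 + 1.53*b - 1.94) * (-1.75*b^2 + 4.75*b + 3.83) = -0.49*b^5 + 16.3275*b^4 - 42.3126*b^3 - 22.1606*b^2 - 3.3551*b - 7.4302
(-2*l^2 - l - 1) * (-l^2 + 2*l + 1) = 2*l^4 - 3*l^3 - 3*l^2 - 3*l - 1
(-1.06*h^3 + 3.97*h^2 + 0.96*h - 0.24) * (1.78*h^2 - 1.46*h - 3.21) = -1.8868*h^5 + 8.6142*h^4 - 0.6848*h^3 - 14.5725*h^2 - 2.7312*h + 0.7704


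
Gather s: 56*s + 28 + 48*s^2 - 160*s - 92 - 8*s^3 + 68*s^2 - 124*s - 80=-8*s^3 + 116*s^2 - 228*s - 144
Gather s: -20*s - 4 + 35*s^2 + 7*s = 35*s^2 - 13*s - 4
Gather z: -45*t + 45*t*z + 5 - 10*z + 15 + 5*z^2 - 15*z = -45*t + 5*z^2 + z*(45*t - 25) + 20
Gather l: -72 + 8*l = 8*l - 72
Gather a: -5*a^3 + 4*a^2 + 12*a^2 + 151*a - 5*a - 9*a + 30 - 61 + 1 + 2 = -5*a^3 + 16*a^2 + 137*a - 28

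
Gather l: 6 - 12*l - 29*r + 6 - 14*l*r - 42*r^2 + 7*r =l*(-14*r - 12) - 42*r^2 - 22*r + 12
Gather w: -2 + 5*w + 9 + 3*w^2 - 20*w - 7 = 3*w^2 - 15*w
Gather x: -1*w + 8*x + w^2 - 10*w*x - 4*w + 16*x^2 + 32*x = w^2 - 5*w + 16*x^2 + x*(40 - 10*w)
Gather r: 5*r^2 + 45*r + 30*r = 5*r^2 + 75*r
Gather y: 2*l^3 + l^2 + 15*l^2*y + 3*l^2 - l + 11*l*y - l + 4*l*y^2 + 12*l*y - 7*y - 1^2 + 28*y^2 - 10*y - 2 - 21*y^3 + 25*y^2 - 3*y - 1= 2*l^3 + 4*l^2 - 2*l - 21*y^3 + y^2*(4*l + 53) + y*(15*l^2 + 23*l - 20) - 4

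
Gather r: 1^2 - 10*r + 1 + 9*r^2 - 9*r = 9*r^2 - 19*r + 2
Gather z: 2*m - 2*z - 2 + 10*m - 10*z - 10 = 12*m - 12*z - 12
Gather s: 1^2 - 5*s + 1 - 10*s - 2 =-15*s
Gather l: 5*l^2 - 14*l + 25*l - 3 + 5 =5*l^2 + 11*l + 2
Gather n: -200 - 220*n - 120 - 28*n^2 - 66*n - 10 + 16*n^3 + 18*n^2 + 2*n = 16*n^3 - 10*n^2 - 284*n - 330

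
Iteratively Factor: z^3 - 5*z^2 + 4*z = (z - 1)*(z^2 - 4*z) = (z - 4)*(z - 1)*(z)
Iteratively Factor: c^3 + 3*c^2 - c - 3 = (c + 1)*(c^2 + 2*c - 3) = (c - 1)*(c + 1)*(c + 3)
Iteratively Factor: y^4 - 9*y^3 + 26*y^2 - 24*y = (y - 4)*(y^3 - 5*y^2 + 6*y) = (y - 4)*(y - 2)*(y^2 - 3*y) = (y - 4)*(y - 3)*(y - 2)*(y)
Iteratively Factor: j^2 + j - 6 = (j - 2)*(j + 3)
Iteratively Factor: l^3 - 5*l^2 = (l)*(l^2 - 5*l) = l^2*(l - 5)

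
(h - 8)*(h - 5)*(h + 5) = h^3 - 8*h^2 - 25*h + 200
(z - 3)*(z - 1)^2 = z^3 - 5*z^2 + 7*z - 3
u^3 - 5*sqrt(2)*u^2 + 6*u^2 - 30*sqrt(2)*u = u*(u + 6)*(u - 5*sqrt(2))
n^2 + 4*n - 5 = (n - 1)*(n + 5)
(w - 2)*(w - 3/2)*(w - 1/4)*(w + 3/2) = w^4 - 9*w^3/4 - 7*w^2/4 + 81*w/16 - 9/8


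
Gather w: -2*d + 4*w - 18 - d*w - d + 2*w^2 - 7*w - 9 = -3*d + 2*w^2 + w*(-d - 3) - 27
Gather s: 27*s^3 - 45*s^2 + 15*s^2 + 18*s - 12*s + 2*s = 27*s^3 - 30*s^2 + 8*s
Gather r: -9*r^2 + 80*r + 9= -9*r^2 + 80*r + 9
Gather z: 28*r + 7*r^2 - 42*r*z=7*r^2 - 42*r*z + 28*r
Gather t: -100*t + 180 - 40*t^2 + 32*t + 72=-40*t^2 - 68*t + 252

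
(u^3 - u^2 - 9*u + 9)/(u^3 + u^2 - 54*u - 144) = (u^2 - 4*u + 3)/(u^2 - 2*u - 48)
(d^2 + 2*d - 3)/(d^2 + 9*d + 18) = (d - 1)/(d + 6)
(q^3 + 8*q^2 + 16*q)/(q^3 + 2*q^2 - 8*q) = (q + 4)/(q - 2)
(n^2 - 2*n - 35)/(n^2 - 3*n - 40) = (n - 7)/(n - 8)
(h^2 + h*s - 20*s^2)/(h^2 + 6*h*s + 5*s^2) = (h - 4*s)/(h + s)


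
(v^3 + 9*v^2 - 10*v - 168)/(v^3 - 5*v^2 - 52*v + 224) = (v + 6)/(v - 8)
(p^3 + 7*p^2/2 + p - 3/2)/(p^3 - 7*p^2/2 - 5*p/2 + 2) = (p + 3)/(p - 4)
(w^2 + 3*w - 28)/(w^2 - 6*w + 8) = (w + 7)/(w - 2)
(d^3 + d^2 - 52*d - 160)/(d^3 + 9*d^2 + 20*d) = (d - 8)/d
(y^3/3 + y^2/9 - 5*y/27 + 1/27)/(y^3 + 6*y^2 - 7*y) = (9*y^3 + 3*y^2 - 5*y + 1)/(27*y*(y^2 + 6*y - 7))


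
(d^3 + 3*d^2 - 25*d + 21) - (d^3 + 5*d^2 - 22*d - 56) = -2*d^2 - 3*d + 77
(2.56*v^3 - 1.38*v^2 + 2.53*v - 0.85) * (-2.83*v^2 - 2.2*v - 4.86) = -7.2448*v^5 - 1.7266*v^4 - 16.5655*v^3 + 3.5463*v^2 - 10.4258*v + 4.131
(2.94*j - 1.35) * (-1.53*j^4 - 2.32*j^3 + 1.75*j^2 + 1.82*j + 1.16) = -4.4982*j^5 - 4.7553*j^4 + 8.277*j^3 + 2.9883*j^2 + 0.953399999999999*j - 1.566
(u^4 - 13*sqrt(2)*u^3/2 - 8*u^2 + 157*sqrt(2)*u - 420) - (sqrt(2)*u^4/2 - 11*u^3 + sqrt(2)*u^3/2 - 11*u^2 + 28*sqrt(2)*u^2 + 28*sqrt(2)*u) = -sqrt(2)*u^4/2 + u^4 - 7*sqrt(2)*u^3 + 11*u^3 - 28*sqrt(2)*u^2 + 3*u^2 + 129*sqrt(2)*u - 420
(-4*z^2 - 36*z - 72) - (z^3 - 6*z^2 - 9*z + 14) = -z^3 + 2*z^2 - 27*z - 86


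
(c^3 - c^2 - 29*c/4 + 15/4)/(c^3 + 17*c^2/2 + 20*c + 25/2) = (2*c^2 - 7*c + 3)/(2*(c^2 + 6*c + 5))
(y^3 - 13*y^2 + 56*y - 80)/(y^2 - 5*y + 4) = (y^2 - 9*y + 20)/(y - 1)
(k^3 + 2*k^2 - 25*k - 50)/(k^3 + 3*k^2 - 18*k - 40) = (k - 5)/(k - 4)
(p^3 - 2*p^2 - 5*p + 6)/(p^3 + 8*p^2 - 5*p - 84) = (p^2 + p - 2)/(p^2 + 11*p + 28)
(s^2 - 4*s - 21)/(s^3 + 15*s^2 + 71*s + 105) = (s - 7)/(s^2 + 12*s + 35)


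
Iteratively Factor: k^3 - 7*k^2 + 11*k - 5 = (k - 1)*(k^2 - 6*k + 5) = (k - 1)^2*(k - 5)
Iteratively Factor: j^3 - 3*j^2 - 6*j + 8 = (j - 4)*(j^2 + j - 2) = (j - 4)*(j + 2)*(j - 1)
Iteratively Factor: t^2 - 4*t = (t - 4)*(t)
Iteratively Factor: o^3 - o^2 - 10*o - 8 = (o - 4)*(o^2 + 3*o + 2) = (o - 4)*(o + 1)*(o + 2)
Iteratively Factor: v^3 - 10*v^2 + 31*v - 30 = (v - 3)*(v^2 - 7*v + 10) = (v - 3)*(v - 2)*(v - 5)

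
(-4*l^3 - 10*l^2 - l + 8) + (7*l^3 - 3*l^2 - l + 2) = 3*l^3 - 13*l^2 - 2*l + 10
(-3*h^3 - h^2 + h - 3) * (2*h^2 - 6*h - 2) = -6*h^5 + 16*h^4 + 14*h^3 - 10*h^2 + 16*h + 6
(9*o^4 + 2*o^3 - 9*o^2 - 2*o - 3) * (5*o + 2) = 45*o^5 + 28*o^4 - 41*o^3 - 28*o^2 - 19*o - 6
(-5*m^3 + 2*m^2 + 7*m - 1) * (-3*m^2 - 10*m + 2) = 15*m^5 + 44*m^4 - 51*m^3 - 63*m^2 + 24*m - 2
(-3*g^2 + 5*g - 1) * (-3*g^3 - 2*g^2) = 9*g^5 - 9*g^4 - 7*g^3 + 2*g^2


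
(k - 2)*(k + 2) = k^2 - 4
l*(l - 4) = l^2 - 4*l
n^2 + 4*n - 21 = (n - 3)*(n + 7)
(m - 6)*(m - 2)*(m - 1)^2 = m^4 - 10*m^3 + 29*m^2 - 32*m + 12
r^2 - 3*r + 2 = (r - 2)*(r - 1)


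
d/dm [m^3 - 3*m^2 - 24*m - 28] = 3*m^2 - 6*m - 24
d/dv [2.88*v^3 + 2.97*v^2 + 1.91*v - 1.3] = 8.64*v^2 + 5.94*v + 1.91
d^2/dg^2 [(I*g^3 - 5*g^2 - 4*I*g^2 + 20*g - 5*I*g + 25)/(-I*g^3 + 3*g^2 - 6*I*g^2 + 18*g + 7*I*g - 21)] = (g^6*(20 - 4*I) + g^5*(-12 + 228*I) + g^4*(-552 + 216*I) + g^3*(464 + 3712*I) + g^2*(-13140 + 8292*I) + g*(-30564 - 18180*I) + 4872 - 29080*I)/(g^9 + g^8*(18 + 9*I) + g^7*(60 + 162*I) + g^6*(-522 + 756*I) + g^5*(-2958 - 810*I) + g^4*(1854 - 7830*I) + g^3*(16100 + 8910*I) + g^2*(-23814 + 13356*I) + g*(9261 - 23814*I) + 9261*I)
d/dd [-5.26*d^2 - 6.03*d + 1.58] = -10.52*d - 6.03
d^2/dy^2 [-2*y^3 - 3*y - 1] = -12*y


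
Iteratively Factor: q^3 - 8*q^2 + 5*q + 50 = (q - 5)*(q^2 - 3*q - 10) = (q - 5)*(q + 2)*(q - 5)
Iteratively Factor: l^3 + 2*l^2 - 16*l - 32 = (l + 4)*(l^2 - 2*l - 8) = (l + 2)*(l + 4)*(l - 4)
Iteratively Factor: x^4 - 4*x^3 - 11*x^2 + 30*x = (x + 3)*(x^3 - 7*x^2 + 10*x) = x*(x + 3)*(x^2 - 7*x + 10) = x*(x - 5)*(x + 3)*(x - 2)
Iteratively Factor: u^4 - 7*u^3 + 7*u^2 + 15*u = (u - 5)*(u^3 - 2*u^2 - 3*u) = u*(u - 5)*(u^2 - 2*u - 3) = u*(u - 5)*(u - 3)*(u + 1)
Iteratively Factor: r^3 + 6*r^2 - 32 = (r - 2)*(r^2 + 8*r + 16) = (r - 2)*(r + 4)*(r + 4)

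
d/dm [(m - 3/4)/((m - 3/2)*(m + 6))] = (-8*m^2 + 12*m - 45)/(2*(4*m^4 + 36*m^3 + 9*m^2 - 324*m + 324))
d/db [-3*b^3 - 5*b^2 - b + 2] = -9*b^2 - 10*b - 1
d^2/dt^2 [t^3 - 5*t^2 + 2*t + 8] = 6*t - 10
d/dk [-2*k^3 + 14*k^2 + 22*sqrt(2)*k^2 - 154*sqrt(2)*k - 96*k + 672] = -6*k^2 + 28*k + 44*sqrt(2)*k - 154*sqrt(2) - 96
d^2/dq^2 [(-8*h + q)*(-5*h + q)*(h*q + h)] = 2*h*(-13*h + 3*q + 1)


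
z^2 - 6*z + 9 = (z - 3)^2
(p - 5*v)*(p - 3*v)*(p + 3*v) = p^3 - 5*p^2*v - 9*p*v^2 + 45*v^3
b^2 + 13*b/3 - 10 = (b - 5/3)*(b + 6)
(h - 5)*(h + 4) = h^2 - h - 20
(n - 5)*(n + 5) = n^2 - 25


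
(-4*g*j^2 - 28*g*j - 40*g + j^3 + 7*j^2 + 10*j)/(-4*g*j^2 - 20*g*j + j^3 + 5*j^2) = (j + 2)/j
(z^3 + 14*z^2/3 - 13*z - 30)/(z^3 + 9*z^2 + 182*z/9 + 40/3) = 3*(z - 3)/(3*z + 4)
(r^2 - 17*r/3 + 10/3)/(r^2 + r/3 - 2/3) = (r - 5)/(r + 1)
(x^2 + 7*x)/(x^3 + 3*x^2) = (x + 7)/(x*(x + 3))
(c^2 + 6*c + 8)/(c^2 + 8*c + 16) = (c + 2)/(c + 4)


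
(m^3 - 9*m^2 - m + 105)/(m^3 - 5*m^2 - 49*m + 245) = (m + 3)/(m + 7)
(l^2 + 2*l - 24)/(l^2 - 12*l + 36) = (l^2 + 2*l - 24)/(l^2 - 12*l + 36)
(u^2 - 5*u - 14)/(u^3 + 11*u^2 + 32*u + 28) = (u - 7)/(u^2 + 9*u + 14)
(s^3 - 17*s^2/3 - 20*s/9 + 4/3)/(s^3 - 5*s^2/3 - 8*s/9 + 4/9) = (s - 6)/(s - 2)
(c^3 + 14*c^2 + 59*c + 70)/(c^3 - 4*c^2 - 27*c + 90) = (c^2 + 9*c + 14)/(c^2 - 9*c + 18)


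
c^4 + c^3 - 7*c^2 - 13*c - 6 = (c - 3)*(c + 1)^2*(c + 2)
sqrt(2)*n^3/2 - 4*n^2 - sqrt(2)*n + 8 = (n - 4*sqrt(2))*(n - sqrt(2))*(sqrt(2)*n/2 + 1)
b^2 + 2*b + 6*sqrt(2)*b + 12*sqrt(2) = (b + 2)*(b + 6*sqrt(2))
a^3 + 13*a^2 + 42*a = a*(a + 6)*(a + 7)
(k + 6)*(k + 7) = k^2 + 13*k + 42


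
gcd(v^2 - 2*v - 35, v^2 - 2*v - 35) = v^2 - 2*v - 35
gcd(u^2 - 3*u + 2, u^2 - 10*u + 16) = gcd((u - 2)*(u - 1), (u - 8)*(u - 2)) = u - 2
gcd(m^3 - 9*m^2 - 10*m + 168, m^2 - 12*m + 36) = m - 6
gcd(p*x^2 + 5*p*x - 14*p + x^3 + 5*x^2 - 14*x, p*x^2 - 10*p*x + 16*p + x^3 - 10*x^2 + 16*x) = p*x - 2*p + x^2 - 2*x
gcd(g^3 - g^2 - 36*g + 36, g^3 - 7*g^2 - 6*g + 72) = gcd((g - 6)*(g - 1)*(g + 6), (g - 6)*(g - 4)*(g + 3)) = g - 6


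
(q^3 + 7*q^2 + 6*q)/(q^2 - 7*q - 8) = q*(q + 6)/(q - 8)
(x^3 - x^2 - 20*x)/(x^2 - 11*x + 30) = x*(x + 4)/(x - 6)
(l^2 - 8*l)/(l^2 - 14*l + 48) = l/(l - 6)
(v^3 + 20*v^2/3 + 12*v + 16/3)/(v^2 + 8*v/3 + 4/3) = v + 4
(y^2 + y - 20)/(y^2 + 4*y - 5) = (y - 4)/(y - 1)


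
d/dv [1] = 0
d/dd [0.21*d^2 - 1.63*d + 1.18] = 0.42*d - 1.63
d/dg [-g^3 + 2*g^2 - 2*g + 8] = -3*g^2 + 4*g - 2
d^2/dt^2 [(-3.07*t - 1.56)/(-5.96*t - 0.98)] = 74.96488/(5.96*t + 0.98)^3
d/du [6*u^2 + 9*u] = 12*u + 9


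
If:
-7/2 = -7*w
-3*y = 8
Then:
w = 1/2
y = -8/3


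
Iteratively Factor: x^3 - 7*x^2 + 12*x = (x - 3)*(x^2 - 4*x) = (x - 4)*(x - 3)*(x)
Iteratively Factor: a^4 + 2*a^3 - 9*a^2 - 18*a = (a + 2)*(a^3 - 9*a) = a*(a + 2)*(a^2 - 9) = a*(a - 3)*(a + 2)*(a + 3)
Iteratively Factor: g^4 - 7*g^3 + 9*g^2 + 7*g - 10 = (g + 1)*(g^3 - 8*g^2 + 17*g - 10) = (g - 2)*(g + 1)*(g^2 - 6*g + 5) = (g - 2)*(g - 1)*(g + 1)*(g - 5)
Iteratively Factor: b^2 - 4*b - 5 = (b + 1)*(b - 5)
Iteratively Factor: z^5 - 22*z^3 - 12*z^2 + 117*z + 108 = (z - 3)*(z^4 + 3*z^3 - 13*z^2 - 51*z - 36) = (z - 3)*(z + 3)*(z^3 - 13*z - 12) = (z - 4)*(z - 3)*(z + 3)*(z^2 + 4*z + 3) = (z - 4)*(z - 3)*(z + 3)^2*(z + 1)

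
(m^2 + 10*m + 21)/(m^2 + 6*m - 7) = (m + 3)/(m - 1)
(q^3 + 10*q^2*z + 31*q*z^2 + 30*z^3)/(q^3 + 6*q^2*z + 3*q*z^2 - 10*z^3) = (-q - 3*z)/(-q + z)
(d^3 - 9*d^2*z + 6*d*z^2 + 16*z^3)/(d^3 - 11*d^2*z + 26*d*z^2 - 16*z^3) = (-d - z)/(-d + z)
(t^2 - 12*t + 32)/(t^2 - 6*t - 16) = (t - 4)/(t + 2)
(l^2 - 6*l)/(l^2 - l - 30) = l/(l + 5)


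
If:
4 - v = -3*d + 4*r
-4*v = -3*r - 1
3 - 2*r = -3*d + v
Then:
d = -11/24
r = 1/2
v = 5/8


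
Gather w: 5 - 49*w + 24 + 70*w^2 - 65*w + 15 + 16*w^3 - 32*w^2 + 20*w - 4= 16*w^3 + 38*w^2 - 94*w + 40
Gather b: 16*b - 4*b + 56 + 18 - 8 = 12*b + 66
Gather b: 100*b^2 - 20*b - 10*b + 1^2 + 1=100*b^2 - 30*b + 2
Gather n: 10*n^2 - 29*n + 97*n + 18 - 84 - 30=10*n^2 + 68*n - 96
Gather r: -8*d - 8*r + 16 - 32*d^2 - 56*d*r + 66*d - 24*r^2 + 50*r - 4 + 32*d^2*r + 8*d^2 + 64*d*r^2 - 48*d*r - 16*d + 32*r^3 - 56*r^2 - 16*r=-24*d^2 + 42*d + 32*r^3 + r^2*(64*d - 80) + r*(32*d^2 - 104*d + 26) + 12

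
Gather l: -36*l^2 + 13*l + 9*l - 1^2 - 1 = -36*l^2 + 22*l - 2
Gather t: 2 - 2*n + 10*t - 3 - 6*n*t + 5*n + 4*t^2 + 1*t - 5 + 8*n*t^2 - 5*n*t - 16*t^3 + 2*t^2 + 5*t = 3*n - 16*t^3 + t^2*(8*n + 6) + t*(16 - 11*n) - 6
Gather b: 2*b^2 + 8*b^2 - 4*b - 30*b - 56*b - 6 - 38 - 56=10*b^2 - 90*b - 100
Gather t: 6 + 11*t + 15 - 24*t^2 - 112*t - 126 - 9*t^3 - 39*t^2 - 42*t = -9*t^3 - 63*t^2 - 143*t - 105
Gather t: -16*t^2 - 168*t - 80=-16*t^2 - 168*t - 80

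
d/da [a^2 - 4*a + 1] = 2*a - 4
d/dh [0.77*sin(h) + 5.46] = 0.77*cos(h)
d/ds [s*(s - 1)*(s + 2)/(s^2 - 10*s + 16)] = (s^4 - 20*s^3 + 40*s^2 + 32*s - 32)/(s^4 - 20*s^3 + 132*s^2 - 320*s + 256)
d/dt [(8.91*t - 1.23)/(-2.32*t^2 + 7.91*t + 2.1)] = (20.6712*t^2 - 5.7072*t + 28.4403)/(5.3824*t^4 - 36.7024*t^3 + 52.8241*t^2 + 33.222*t + 4.41)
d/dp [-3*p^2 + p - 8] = 1 - 6*p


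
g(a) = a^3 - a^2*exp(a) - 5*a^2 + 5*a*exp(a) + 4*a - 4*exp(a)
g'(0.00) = 5.00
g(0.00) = -4.00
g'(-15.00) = 829.00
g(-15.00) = -4560.00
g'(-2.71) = 52.17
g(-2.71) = -69.12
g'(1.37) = 8.65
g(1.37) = 2.50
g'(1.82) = 15.16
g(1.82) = 7.78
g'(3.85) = -96.82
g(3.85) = 18.44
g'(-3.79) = 84.43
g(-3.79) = -142.26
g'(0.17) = 4.14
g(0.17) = -3.23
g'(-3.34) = 70.15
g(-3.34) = -107.53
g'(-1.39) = 22.43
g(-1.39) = -21.11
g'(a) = -a^2*exp(a) + 3*a^2 + 3*a*exp(a) - 10*a + exp(a) + 4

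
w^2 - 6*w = w*(w - 6)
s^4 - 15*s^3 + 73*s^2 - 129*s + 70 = (s - 7)*(s - 5)*(s - 2)*(s - 1)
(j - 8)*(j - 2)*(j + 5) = j^3 - 5*j^2 - 34*j + 80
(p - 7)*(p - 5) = p^2 - 12*p + 35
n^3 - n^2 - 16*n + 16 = (n - 4)*(n - 1)*(n + 4)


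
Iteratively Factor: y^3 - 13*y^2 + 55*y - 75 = (y - 5)*(y^2 - 8*y + 15) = (y - 5)^2*(y - 3)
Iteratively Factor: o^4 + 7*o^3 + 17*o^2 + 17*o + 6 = (o + 1)*(o^3 + 6*o^2 + 11*o + 6) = (o + 1)*(o + 3)*(o^2 + 3*o + 2) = (o + 1)^2*(o + 3)*(o + 2)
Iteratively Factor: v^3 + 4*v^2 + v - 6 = (v + 3)*(v^2 + v - 2) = (v - 1)*(v + 3)*(v + 2)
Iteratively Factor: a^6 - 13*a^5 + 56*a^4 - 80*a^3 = (a)*(a^5 - 13*a^4 + 56*a^3 - 80*a^2) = a^2*(a^4 - 13*a^3 + 56*a^2 - 80*a) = a^2*(a - 4)*(a^3 - 9*a^2 + 20*a) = a^2*(a - 5)*(a - 4)*(a^2 - 4*a) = a^3*(a - 5)*(a - 4)*(a - 4)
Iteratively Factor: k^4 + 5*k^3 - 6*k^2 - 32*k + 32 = (k - 2)*(k^3 + 7*k^2 + 8*k - 16) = (k - 2)*(k - 1)*(k^2 + 8*k + 16) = (k - 2)*(k - 1)*(k + 4)*(k + 4)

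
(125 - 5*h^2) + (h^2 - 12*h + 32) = -4*h^2 - 12*h + 157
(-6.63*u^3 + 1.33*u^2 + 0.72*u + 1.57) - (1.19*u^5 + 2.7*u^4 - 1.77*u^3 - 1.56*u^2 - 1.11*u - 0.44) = -1.19*u^5 - 2.7*u^4 - 4.86*u^3 + 2.89*u^2 + 1.83*u + 2.01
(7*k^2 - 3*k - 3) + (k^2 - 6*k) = 8*k^2 - 9*k - 3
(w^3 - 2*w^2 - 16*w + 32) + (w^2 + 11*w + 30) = w^3 - w^2 - 5*w + 62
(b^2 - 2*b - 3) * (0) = 0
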